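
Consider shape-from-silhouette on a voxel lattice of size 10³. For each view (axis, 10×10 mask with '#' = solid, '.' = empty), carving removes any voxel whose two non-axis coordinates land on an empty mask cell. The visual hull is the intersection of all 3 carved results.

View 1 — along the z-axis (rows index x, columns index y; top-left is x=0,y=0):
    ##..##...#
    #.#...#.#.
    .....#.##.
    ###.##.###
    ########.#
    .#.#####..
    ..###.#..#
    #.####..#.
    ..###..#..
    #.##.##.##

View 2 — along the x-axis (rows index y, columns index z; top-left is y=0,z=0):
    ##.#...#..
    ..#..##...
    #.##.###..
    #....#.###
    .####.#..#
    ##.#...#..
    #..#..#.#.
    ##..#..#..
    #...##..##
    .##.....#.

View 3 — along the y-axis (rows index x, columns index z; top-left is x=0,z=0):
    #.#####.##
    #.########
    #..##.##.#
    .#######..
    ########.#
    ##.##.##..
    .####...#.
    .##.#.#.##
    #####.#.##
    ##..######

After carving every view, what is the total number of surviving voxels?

188 voxels

initial block: 10^3 = 1000
step 1: project along z, AND mask (57/100) → |grid| = 570
step 2: project along x, AND mask (44/100) → |grid| = 258
step 3: project along y, AND mask (72/100) → |grid| = 188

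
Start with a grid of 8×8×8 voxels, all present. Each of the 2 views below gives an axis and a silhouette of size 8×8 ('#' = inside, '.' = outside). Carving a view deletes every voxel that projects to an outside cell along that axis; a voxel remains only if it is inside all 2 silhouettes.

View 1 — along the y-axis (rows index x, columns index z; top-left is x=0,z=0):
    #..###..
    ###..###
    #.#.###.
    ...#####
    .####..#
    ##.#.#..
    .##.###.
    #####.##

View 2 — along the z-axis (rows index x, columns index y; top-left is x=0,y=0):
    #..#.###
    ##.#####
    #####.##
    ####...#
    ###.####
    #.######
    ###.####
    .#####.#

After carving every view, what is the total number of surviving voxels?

initial block: 8^3 = 512
V1 y: intersect with XZ mask (41 set) -- 328 left
V2 z: intersect with XY mask (51 set) -- 262 left

remaining voxels: 262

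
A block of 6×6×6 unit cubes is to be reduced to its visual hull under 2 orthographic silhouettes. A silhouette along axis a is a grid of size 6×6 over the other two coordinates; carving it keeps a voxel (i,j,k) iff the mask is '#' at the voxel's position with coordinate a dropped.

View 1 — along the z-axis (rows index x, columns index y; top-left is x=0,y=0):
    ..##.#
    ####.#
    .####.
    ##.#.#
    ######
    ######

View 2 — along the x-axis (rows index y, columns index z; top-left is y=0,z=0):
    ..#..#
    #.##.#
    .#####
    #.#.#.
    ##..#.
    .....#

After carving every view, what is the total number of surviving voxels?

full grid |V| = 216
  1. axis=2 (XY plane), |mask|=28  ⇒  voxels=168
  2. axis=0 (YZ plane), |mask|=18  ⇒  voxels=85

voxel count = 85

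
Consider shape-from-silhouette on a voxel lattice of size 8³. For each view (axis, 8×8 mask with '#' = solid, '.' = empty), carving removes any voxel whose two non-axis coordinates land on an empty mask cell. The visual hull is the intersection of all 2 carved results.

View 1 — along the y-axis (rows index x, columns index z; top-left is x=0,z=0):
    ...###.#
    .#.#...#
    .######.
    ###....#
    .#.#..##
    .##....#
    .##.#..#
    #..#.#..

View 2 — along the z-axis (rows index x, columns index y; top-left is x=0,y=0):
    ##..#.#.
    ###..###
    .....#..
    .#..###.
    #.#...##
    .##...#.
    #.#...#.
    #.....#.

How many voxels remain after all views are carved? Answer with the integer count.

before carving: 512 voxels (8×8×8)
  1. axis=1 (XZ plane), |mask|=31  ⇒  voxels=248
  2. axis=2 (XY plane), |mask|=27  ⇒  voxels=99

voxel count = 99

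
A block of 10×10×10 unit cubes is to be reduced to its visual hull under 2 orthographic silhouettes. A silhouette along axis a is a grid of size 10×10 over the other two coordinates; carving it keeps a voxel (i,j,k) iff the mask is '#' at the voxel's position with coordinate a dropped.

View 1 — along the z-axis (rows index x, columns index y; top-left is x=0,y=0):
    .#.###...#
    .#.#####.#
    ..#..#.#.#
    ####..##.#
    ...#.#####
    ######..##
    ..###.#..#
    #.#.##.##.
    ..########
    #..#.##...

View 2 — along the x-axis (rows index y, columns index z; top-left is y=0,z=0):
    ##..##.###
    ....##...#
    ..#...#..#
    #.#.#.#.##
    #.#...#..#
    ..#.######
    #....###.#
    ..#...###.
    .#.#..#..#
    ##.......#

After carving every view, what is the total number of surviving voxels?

start: 10×10×10 = 1000 voxels
  1. axis=2 (XY plane), |mask|=60  ⇒  voxels=600
  2. axis=0 (YZ plane), |mask|=46  ⇒  voxels=280

|visual hull| = 280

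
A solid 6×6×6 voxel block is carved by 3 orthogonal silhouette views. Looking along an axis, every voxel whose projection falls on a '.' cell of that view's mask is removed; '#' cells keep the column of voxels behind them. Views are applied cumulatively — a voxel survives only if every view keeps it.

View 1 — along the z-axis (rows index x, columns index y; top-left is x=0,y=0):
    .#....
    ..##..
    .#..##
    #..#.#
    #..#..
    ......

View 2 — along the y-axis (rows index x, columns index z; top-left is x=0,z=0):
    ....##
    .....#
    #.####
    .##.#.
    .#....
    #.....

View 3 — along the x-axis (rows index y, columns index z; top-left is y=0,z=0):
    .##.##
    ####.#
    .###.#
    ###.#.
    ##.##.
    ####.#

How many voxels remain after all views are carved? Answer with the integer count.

voxel count = 23

start: 6×6×6 = 216 voxels
V1 z: intersect with XY mask (11 set) -- 66 left
V2 y: intersect with XZ mask (13 set) -- 30 left
V3 x: intersect with YZ mask (26 set) -- 23 left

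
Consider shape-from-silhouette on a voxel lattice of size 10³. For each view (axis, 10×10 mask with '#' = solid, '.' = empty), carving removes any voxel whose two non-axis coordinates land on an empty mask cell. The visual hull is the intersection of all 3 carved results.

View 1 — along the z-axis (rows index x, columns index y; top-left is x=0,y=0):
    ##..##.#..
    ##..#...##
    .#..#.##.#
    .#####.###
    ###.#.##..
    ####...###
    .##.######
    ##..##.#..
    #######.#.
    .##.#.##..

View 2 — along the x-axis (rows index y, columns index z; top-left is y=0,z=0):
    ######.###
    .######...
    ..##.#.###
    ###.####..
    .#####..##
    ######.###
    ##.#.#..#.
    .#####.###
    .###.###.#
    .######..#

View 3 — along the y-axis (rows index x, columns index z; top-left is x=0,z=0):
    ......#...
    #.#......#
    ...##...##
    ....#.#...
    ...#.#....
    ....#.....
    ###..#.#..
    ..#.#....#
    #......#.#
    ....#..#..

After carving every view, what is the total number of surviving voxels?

voxel count = 114

initial block: 10^3 = 1000
carve view 1 (along z, XY-mask fill 62/100): 620 voxels remain
carve view 2 (along x, YZ-mask fill 71/100): 438 voxels remain
carve view 3 (along y, XZ-mask fill 26/100): 114 voxels remain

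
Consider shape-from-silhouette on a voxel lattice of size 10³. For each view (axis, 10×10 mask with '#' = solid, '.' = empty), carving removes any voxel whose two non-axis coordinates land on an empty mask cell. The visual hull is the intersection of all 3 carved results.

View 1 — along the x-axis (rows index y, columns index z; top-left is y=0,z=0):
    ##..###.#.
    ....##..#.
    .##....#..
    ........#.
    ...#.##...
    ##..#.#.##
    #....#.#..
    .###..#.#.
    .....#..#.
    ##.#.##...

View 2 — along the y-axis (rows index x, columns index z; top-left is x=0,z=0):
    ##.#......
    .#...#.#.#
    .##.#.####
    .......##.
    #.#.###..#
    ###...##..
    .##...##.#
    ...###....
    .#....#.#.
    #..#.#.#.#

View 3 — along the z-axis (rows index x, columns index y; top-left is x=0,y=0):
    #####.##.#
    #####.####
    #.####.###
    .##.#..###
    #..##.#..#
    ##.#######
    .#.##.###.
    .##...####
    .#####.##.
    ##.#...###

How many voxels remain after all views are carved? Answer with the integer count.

|visual hull| = 104

start: 10×10×10 = 1000 voxels
after view 1 [x-axis, 37 of 100 cells solid] → remaining = 370
after view 2 [y-axis, 43 of 100 cells solid] → remaining = 156
after view 3 [z-axis, 70 of 100 cells solid] → remaining = 104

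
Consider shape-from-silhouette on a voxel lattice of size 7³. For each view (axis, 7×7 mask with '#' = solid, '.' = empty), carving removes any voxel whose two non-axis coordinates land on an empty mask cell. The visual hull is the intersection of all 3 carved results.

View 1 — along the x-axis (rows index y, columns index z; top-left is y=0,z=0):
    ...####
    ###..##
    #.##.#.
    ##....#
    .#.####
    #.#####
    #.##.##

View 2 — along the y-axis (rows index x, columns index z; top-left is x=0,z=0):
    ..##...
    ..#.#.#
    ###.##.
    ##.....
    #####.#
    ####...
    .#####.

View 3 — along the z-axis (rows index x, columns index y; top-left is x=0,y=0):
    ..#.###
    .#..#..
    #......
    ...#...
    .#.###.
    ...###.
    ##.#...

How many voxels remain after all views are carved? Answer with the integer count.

full grid |V| = 343
[1] x-view keeps 32 columns → grid now 224
[2] y-view keeps 27 columns → grid now 115
[3] z-view keeps 18 columns → grid now 45

remaining voxels: 45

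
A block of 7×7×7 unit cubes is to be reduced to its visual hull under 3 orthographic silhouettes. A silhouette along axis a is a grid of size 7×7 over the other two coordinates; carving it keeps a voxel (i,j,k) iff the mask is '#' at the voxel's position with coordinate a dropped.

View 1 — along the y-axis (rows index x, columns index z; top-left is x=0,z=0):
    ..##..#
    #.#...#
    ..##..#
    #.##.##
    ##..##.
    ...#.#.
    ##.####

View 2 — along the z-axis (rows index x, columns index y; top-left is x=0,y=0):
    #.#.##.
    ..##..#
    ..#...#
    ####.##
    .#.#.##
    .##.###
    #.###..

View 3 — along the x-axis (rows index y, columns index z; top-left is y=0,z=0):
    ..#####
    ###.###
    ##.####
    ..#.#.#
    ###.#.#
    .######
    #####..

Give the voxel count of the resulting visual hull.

full grid |V| = 343
step 1: project along y, AND mask (26/49) → |grid| = 182
step 2: project along z, AND mask (28/49) → |grid| = 107
step 3: project along x, AND mask (36/49) → |grid| = 74

74 voxels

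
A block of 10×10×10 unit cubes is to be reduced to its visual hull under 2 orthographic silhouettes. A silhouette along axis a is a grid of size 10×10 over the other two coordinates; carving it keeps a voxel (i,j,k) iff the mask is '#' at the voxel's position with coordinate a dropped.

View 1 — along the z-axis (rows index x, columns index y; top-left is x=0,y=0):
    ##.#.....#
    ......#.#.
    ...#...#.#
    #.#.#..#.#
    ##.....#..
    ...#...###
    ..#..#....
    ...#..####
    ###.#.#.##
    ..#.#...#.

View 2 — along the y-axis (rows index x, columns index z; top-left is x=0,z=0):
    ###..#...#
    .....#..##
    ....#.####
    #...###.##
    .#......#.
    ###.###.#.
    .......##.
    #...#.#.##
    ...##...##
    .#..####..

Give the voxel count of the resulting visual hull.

177 voxels

initial block: 10^3 = 1000
after view 1 [z-axis, 38 of 100 cells solid] → remaining = 380
after view 2 [y-axis, 44 of 100 cells solid] → remaining = 177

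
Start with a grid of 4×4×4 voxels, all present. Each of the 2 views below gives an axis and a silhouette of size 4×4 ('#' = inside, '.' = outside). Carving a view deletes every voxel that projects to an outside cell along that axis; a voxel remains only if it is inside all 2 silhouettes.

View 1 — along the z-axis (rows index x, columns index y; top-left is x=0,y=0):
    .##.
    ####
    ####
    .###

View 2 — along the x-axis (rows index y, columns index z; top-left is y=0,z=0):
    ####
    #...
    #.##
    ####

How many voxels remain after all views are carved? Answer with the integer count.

remaining voxels: 36

before carving: 64 voxels (4×4×4)
carve view 1 (along z, XY-mask fill 13/16): 52 voxels remain
carve view 2 (along x, YZ-mask fill 12/16): 36 voxels remain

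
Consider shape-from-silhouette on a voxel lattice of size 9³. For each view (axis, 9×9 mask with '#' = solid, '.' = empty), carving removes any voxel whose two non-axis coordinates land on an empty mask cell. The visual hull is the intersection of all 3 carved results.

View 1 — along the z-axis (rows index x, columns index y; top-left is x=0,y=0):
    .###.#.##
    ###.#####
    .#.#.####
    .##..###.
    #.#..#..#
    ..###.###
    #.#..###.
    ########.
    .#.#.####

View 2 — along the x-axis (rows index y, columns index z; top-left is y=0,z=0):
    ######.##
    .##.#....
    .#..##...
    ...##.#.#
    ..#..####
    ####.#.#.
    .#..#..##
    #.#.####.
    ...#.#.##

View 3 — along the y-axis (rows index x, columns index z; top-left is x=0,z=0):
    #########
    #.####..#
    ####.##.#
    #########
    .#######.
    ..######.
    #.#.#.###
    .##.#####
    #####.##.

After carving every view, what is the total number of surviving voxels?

remaining voxels: 200

initial block: 9^3 = 729
after view 1 [z-axis, 54 of 81 cells solid] → remaining = 486
after view 2 [x-axis, 43 of 81 cells solid] → remaining = 254
after view 3 [y-axis, 64 of 81 cells solid] → remaining = 200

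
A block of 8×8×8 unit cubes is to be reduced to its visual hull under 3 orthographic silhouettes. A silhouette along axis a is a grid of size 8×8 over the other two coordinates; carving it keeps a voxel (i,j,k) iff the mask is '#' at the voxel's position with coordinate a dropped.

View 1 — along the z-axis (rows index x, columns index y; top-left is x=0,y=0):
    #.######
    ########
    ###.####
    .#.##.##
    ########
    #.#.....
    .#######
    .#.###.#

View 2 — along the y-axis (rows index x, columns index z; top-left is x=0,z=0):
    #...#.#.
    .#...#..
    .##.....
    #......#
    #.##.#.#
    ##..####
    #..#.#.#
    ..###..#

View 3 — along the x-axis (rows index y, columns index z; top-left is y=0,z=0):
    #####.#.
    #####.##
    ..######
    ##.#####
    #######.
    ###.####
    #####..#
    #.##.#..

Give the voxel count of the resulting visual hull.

before carving: 512 voxels (8×8×8)
carve view 1 (along z, XY-mask fill 49/64): 392 voxels remain
carve view 2 (along y, XZ-mask fill 28/64): 161 voxels remain
carve view 3 (along x, YZ-mask fill 50/64): 124 voxels remain

|visual hull| = 124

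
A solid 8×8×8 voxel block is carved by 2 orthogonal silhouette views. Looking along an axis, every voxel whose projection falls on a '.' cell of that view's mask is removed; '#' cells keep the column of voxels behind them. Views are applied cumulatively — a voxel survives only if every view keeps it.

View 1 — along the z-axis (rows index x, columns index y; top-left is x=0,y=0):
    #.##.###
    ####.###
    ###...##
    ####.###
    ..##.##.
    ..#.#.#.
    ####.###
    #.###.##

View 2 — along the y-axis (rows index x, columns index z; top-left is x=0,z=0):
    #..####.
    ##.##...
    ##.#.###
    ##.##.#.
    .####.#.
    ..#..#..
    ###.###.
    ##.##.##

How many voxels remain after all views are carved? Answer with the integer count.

voxel count = 227

initial block: 8^3 = 512
V1 z: intersect with XY mask (45 set) -- 360 left
V2 y: intersect with XZ mask (39 set) -- 227 left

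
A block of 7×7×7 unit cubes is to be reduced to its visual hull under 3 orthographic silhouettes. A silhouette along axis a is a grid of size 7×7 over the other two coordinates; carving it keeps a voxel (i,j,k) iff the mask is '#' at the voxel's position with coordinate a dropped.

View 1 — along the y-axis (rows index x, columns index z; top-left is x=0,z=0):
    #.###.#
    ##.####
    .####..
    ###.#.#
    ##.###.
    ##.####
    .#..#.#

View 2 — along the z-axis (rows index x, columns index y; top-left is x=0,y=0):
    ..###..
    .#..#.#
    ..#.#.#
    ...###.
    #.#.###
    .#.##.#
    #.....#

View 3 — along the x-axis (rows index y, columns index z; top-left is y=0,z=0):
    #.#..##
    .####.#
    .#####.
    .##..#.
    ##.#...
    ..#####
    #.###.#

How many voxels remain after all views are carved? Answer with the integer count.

start: 7×7×7 = 343 voxels
  1. axis=1 (XZ plane), |mask|=34  ⇒  voxels=238
  2. axis=2 (XY plane), |mask|=23  ⇒  voxels=115
  3. axis=0 (YZ plane), |mask|=30  ⇒  voxels=64

|visual hull| = 64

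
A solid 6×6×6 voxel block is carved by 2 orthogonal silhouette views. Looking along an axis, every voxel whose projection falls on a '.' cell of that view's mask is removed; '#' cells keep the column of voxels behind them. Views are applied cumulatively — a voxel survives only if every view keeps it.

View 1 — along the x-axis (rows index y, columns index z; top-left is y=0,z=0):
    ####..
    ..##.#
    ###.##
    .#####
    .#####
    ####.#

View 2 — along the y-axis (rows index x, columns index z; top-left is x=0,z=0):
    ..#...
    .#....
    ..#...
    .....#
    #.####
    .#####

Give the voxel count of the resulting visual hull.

initial block: 6^3 = 216
step 1: project along x, AND mask (27/36) → |grid| = 162
step 2: project along y, AND mask (14/36) → |grid| = 68

voxel count = 68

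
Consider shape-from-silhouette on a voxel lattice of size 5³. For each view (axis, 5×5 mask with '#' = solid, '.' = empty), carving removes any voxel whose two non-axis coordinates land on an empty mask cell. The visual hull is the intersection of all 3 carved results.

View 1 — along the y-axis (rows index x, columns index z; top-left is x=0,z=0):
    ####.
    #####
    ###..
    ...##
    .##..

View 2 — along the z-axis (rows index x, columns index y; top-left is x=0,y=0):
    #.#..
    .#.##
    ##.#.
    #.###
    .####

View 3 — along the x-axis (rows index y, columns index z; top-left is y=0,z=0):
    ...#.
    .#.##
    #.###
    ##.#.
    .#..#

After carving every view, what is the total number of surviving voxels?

start: 5×5×5 = 125 voxels
  1. axis=1 (XZ plane), |mask|=16  ⇒  voxels=80
  2. axis=2 (XY plane), |mask|=16  ⇒  voxels=48
  3. axis=0 (YZ plane), |mask|=13  ⇒  voxels=24

voxel count = 24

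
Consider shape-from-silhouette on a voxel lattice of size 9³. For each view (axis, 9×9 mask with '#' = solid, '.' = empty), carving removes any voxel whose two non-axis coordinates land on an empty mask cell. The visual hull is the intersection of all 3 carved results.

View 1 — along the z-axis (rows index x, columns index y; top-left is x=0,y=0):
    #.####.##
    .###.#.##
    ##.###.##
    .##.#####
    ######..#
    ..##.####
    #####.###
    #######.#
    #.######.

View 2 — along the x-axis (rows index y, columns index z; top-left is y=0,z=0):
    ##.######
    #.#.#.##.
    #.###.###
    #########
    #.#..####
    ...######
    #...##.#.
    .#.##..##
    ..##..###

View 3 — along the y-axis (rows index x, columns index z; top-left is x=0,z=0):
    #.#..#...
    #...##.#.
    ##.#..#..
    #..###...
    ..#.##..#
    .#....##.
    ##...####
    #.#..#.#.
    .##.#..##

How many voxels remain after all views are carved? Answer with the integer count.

start: 9×9×9 = 729 voxels
after view 1 [z-axis, 63 of 81 cells solid] → remaining = 567
after view 2 [x-axis, 55 of 81 cells solid] → remaining = 391
after view 3 [y-axis, 37 of 81 cells solid] → remaining = 176

176 voxels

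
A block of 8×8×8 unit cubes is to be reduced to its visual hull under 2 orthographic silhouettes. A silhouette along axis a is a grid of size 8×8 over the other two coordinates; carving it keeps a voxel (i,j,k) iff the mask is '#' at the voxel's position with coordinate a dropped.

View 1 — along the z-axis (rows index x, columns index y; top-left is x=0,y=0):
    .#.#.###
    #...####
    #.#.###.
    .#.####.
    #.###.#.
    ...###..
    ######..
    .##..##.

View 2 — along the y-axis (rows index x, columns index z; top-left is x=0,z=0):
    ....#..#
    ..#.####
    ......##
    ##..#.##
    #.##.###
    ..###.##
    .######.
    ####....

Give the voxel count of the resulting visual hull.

voxel count = 167

start: 8×8×8 = 512 voxels
[1] z-view keeps 38 columns → grid now 304
[2] y-view keeps 35 columns → grid now 167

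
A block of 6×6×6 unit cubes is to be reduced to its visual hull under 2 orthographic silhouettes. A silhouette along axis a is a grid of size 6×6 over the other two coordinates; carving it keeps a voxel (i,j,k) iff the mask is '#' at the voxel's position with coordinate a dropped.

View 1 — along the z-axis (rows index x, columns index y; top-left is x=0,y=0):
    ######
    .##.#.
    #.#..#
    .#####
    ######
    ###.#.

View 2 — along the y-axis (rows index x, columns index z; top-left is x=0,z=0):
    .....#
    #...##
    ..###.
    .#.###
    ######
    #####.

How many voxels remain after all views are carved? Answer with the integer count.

voxel count = 100

before carving: 216 voxels (6×6×6)
carve view 1 (along z, XY-mask fill 27/36): 162 voxels remain
carve view 2 (along y, XZ-mask fill 22/36): 100 voxels remain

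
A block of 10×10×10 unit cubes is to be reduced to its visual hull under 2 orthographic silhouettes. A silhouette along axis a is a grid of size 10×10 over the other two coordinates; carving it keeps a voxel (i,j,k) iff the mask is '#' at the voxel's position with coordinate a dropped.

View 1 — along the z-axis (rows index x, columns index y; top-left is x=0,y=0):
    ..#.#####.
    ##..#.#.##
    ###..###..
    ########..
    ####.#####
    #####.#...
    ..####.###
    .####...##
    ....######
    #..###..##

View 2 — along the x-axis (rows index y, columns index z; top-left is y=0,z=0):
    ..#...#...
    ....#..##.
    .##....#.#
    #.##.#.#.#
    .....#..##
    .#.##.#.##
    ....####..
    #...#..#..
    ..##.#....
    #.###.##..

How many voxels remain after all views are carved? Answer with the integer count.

initial block: 10^3 = 1000
[1] z-view keeps 66 columns → grid now 660
[2] x-view keeps 40 columns → grid now 263

remaining voxels: 263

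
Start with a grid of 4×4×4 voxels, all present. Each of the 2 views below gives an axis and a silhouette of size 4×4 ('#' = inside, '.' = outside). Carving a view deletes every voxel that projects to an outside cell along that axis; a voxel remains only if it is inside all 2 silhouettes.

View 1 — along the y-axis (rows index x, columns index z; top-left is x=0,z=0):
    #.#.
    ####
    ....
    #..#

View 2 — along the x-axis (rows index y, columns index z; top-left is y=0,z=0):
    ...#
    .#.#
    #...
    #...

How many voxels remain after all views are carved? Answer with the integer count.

before carving: 64 voxels (4×4×4)
after view 1 [y-axis, 8 of 16 cells solid] → remaining = 32
after view 2 [x-axis, 5 of 16 cells solid] → remaining = 11

voxel count = 11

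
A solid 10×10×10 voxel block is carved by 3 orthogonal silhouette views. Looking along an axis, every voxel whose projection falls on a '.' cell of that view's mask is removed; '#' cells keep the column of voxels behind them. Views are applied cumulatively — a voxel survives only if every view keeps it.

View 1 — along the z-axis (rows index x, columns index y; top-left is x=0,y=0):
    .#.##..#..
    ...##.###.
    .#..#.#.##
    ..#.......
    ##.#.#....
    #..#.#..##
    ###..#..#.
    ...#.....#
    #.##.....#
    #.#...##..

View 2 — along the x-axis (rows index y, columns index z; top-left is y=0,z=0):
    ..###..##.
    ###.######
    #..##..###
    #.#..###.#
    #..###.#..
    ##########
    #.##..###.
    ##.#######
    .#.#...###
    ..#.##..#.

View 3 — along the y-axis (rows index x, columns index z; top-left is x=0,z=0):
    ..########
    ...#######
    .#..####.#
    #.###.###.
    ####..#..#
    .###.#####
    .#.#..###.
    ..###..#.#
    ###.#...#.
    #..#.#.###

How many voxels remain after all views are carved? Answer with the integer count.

|visual hull| = 162

start: 10×10×10 = 1000 voxels
carve view 1 (along z, XY-mask fill 39/100): 390 voxels remain
carve view 2 (along x, YZ-mask fill 65/100): 247 voxels remain
carve view 3 (along y, XZ-mask fill 63/100): 162 voxels remain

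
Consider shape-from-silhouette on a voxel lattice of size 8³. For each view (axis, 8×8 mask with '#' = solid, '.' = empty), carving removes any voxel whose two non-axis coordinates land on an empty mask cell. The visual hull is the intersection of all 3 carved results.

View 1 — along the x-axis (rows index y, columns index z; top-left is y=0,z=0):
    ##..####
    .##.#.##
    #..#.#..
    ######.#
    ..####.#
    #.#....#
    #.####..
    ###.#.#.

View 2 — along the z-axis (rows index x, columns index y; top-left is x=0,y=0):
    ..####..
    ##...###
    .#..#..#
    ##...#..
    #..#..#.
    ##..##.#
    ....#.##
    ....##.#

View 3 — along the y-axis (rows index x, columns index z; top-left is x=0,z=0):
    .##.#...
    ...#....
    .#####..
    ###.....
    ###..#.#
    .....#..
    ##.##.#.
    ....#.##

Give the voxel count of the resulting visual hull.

full grid |V| = 512
  1. axis=0 (YZ plane), |mask|=39  ⇒  voxels=312
  2. axis=2 (XY plane), |mask|=29  ⇒  voxels=141
  3. axis=1 (XZ plane), |mask|=26  ⇒  voxels=51

|visual hull| = 51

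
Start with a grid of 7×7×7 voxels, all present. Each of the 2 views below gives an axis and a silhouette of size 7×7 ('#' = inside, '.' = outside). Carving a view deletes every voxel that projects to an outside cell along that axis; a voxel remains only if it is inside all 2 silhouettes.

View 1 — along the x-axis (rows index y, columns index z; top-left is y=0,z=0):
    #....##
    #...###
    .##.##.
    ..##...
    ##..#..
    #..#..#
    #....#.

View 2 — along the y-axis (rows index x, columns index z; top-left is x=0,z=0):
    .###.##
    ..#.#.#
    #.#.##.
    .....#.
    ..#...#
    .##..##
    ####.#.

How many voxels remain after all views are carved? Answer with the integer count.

70 voxels

before carving: 343 voxels (7×7×7)
  1. axis=0 (YZ plane), |mask|=21  ⇒  voxels=147
  2. axis=1 (XZ plane), |mask|=24  ⇒  voxels=70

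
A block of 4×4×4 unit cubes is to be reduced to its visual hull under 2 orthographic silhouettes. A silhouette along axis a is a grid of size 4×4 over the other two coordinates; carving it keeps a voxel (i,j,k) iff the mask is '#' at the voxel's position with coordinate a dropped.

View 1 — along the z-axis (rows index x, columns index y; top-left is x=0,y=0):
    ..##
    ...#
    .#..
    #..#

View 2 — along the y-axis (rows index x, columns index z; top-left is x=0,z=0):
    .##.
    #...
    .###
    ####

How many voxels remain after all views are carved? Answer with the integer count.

before carving: 64 voxels (4×4×4)
after view 1 [z-axis, 6 of 16 cells solid] → remaining = 24
after view 2 [y-axis, 10 of 16 cells solid] → remaining = 16

16 voxels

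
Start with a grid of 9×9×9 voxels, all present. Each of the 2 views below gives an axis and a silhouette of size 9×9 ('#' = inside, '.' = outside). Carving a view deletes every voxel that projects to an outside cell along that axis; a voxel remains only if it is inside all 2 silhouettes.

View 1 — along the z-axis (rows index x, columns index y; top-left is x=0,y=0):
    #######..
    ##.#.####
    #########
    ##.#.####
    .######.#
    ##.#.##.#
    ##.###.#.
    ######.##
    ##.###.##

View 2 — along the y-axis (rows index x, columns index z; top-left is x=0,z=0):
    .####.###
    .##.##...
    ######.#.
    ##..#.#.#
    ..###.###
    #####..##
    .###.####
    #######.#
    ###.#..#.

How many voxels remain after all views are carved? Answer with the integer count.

remaining voxels: 400

start: 9×9×9 = 729 voxels
step 1: project along z, AND mask (64/81) → |grid| = 576
step 2: project along y, AND mask (56/81) → |grid| = 400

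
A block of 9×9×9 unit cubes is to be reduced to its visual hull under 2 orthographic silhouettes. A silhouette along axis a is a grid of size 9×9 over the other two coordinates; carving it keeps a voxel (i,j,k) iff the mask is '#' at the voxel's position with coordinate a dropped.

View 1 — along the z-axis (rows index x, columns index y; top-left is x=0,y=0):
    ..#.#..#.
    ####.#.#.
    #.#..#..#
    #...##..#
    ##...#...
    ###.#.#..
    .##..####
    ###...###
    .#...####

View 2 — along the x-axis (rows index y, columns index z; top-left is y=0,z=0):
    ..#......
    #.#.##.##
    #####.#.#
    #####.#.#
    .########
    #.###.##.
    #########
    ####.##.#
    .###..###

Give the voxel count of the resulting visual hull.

start: 9×9×9 = 729 voxels
[1] z-view keeps 42 columns → grid now 378
[2] x-view keeps 57 columns → grid now 252

252 voxels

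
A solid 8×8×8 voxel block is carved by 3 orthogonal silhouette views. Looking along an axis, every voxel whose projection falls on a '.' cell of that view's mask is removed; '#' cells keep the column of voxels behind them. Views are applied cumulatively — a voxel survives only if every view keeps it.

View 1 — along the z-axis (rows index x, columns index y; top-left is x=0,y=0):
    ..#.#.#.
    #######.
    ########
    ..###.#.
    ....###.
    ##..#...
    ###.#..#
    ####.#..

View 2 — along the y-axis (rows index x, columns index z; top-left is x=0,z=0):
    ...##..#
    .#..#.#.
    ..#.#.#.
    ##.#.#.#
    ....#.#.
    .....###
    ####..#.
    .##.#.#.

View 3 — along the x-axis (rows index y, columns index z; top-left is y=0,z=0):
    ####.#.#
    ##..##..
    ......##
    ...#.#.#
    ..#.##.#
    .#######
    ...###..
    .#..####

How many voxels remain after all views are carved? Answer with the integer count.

voxel count = 61

full grid |V| = 512
[1] z-view keeps 38 columns → grid now 304
[2] y-view keeps 28 columns → grid now 134
[3] x-view keeps 34 columns → grid now 61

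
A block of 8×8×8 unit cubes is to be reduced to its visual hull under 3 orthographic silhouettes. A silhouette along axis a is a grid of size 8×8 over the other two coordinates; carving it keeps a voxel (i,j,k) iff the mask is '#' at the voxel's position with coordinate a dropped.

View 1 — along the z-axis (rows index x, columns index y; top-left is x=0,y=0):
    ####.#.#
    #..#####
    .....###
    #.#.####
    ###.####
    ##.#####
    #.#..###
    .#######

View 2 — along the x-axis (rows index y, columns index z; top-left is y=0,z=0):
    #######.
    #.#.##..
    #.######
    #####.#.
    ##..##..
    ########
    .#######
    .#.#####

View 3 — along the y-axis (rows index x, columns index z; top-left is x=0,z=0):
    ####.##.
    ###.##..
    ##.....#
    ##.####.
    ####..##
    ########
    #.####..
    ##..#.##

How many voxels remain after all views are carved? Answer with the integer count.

initial block: 8^3 = 512
  1. axis=2 (XY plane), |mask|=47  ⇒  voxels=376
  2. axis=0 (YZ plane), |mask|=49  ⇒  voxels=298
  3. axis=1 (XZ plane), |mask|=44  ⇒  voxels=211

remaining voxels: 211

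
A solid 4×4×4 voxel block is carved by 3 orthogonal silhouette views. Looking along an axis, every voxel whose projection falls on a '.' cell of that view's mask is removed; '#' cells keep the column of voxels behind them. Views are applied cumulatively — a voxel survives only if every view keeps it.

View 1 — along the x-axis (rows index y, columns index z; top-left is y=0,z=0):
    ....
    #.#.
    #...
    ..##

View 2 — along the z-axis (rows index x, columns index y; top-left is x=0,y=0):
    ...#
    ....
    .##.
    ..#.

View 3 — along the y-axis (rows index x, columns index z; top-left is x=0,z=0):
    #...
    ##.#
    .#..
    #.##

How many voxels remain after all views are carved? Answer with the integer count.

start: 4×4×4 = 64 voxels
  1. axis=0 (YZ plane), |mask|=5  ⇒  voxels=20
  2. axis=2 (XY plane), |mask|=4  ⇒  voxels=6
  3. axis=1 (XZ plane), |mask|=8  ⇒  voxels=1

|visual hull| = 1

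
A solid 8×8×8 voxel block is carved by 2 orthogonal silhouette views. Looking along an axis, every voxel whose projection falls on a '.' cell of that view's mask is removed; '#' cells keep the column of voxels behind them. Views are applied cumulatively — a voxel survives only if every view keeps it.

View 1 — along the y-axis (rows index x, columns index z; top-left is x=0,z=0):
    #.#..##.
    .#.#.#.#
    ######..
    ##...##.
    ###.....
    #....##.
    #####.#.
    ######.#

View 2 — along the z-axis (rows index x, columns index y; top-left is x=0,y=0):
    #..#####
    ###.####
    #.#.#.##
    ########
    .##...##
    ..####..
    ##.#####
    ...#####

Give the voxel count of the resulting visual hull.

initial block: 8^3 = 512
  1. axis=1 (XZ plane), |mask|=37  ⇒  voxels=296
  2. axis=2 (XY plane), |mask|=46  ⇒  voxels=215

215 voxels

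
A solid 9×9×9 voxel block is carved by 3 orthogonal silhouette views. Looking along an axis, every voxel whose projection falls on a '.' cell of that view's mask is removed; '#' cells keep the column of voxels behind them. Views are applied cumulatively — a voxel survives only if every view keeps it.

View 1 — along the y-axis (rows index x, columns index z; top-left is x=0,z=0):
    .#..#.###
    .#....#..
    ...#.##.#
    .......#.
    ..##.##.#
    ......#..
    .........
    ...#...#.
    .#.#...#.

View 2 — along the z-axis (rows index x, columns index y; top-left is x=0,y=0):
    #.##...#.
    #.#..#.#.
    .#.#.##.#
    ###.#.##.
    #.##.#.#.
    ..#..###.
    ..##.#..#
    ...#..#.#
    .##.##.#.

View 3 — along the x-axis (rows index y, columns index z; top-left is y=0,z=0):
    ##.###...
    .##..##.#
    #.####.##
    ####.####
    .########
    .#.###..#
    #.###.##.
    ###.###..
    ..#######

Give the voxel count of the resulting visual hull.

voxel count = 69

start: 9×9×9 = 729 voxels
step 1: project along y, AND mask (23/81) → |grid| = 207
step 2: project along z, AND mask (40/81) → |grid| = 104
step 3: project along x, AND mask (57/81) → |grid| = 69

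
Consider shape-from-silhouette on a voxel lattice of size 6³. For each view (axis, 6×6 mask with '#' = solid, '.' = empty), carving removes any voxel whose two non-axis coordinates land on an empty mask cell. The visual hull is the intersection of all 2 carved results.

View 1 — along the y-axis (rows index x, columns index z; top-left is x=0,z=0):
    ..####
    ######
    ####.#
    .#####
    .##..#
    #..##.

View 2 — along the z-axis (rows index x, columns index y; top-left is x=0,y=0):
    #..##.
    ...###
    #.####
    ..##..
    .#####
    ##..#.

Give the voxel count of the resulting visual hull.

start: 6×6×6 = 216 voxels
[1] y-view keeps 26 columns → grid now 156
[2] z-view keeps 21 columns → grid now 89

remaining voxels: 89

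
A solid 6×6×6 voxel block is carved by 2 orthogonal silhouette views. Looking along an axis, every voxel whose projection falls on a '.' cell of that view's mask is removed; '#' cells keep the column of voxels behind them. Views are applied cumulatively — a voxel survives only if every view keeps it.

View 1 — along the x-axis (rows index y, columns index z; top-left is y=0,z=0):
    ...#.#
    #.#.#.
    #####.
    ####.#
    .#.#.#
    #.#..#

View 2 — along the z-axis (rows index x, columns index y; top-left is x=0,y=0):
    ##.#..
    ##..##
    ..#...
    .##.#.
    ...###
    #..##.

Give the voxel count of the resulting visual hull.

start: 6×6×6 = 216 voxels
step 1: project along x, AND mask (21/36) → |grid| = 126
step 2: project along z, AND mask (17/36) → |grid| = 58

58 voxels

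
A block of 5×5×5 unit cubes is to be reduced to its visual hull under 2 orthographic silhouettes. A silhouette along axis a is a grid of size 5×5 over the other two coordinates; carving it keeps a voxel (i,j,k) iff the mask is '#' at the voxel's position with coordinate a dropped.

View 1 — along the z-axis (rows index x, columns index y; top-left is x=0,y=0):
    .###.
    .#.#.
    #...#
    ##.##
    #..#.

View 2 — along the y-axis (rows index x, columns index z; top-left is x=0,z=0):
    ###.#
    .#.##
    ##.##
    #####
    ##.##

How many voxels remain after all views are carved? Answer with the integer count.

full grid |V| = 125
[1] z-view keeps 13 columns → grid now 65
[2] y-view keeps 20 columns → grid now 54

|visual hull| = 54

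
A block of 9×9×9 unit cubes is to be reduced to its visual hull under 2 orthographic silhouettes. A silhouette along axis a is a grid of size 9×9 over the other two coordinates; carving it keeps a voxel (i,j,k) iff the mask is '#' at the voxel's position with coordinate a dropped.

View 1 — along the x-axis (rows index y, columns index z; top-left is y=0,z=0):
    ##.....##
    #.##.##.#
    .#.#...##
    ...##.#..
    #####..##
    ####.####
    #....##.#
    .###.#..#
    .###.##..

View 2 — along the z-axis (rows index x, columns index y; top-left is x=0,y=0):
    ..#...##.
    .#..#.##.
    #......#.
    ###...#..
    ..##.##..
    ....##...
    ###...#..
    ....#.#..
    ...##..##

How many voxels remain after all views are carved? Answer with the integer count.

|visual hull| = 145

initial block: 9^3 = 729
step 1: project along x, AND mask (46/81) → |grid| = 414
step 2: project along z, AND mask (29/81) → |grid| = 145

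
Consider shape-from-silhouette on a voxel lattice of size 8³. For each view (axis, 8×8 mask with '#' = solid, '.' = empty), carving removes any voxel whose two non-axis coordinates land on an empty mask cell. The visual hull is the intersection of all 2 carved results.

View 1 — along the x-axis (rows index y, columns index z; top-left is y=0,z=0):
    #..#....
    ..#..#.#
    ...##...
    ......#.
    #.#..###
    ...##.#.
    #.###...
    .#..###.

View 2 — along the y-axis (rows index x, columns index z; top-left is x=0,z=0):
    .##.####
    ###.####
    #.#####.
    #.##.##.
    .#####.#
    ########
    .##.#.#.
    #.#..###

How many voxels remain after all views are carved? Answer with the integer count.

start: 8×8×8 = 512 voxels
[1] x-view keeps 24 columns → grid now 192
[2] y-view keeps 47 columns → grid now 143

voxel count = 143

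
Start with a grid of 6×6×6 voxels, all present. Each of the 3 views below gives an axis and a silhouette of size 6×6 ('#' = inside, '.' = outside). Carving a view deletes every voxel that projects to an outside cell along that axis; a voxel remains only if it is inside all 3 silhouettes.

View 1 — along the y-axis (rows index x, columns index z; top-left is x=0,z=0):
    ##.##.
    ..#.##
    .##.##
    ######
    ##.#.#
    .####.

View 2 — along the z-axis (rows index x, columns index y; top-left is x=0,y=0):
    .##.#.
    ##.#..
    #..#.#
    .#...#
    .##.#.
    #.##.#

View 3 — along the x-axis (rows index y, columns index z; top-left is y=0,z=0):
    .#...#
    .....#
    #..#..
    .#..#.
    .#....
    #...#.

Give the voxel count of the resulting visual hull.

voxel count = 23

start: 6×6×6 = 216 voxels
[1] y-view keeps 25 columns → grid now 150
[2] z-view keeps 18 columns → grid now 73
[3] x-view keeps 10 columns → grid now 23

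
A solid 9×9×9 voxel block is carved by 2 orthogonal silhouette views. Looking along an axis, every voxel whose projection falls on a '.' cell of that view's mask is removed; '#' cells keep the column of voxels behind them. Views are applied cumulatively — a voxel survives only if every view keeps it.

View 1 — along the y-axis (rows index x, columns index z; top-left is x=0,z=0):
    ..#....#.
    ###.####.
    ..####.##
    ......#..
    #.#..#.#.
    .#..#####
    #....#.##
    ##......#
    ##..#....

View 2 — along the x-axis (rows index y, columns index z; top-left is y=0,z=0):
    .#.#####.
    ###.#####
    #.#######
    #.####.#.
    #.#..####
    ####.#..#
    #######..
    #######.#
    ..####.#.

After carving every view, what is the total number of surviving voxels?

initial block: 9^3 = 729
after view 1 [y-axis, 36 of 81 cells solid] → remaining = 324
after view 2 [x-axis, 60 of 81 cells solid] → remaining = 241

remaining voxels: 241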